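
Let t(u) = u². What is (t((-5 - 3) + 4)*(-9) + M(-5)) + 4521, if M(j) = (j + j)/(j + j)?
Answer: 4378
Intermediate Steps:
M(j) = 1 (M(j) = (2*j)/((2*j)) = (2*j)*(1/(2*j)) = 1)
(t((-5 - 3) + 4)*(-9) + M(-5)) + 4521 = (((-5 - 3) + 4)²*(-9) + 1) + 4521 = ((-8 + 4)²*(-9) + 1) + 4521 = ((-4)²*(-9) + 1) + 4521 = (16*(-9) + 1) + 4521 = (-144 + 1) + 4521 = -143 + 4521 = 4378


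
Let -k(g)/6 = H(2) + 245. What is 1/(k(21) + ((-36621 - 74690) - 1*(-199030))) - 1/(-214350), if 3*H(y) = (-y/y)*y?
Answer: 100201/6162776850 ≈ 1.6259e-5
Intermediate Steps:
H(y) = -y/3 (H(y) = ((-y/y)*y)/3 = ((-1*1)*y)/3 = (-y)/3 = -y/3)
k(g) = -1466 (k(g) = -6*(-⅓*2 + 245) = -6*(-⅔ + 245) = -6*733/3 = -1466)
1/(k(21) + ((-36621 - 74690) - 1*(-199030))) - 1/(-214350) = 1/(-1466 + ((-36621 - 74690) - 1*(-199030))) - 1/(-214350) = 1/(-1466 + (-111311 + 199030)) - 1*(-1/214350) = 1/(-1466 + 87719) + 1/214350 = 1/86253 + 1/214350 = 100201/6162776850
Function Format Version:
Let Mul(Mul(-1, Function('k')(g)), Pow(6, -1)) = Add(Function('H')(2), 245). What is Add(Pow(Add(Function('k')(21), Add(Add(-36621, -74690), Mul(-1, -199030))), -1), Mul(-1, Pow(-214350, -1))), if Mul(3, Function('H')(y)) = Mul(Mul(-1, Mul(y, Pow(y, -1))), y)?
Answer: Rational(100201, 6162776850) ≈ 1.6259e-5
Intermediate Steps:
Function('H')(y) = Mul(Rational(-1, 3), y) (Function('H')(y) = Mul(Rational(1, 3), Mul(Mul(-1, Mul(y, Pow(y, -1))), y)) = Mul(Rational(1, 3), Mul(Mul(-1, 1), y)) = Mul(Rational(1, 3), Mul(-1, y)) = Mul(Rational(-1, 3), y))
Function('k')(g) = -1466 (Function('k')(g) = Mul(-6, Add(Mul(Rational(-1, 3), 2), 245)) = Mul(-6, Add(Rational(-2, 3), 245)) = Mul(-6, Rational(733, 3)) = -1466)
Add(Pow(Add(Function('k')(21), Add(Add(-36621, -74690), Mul(-1, -199030))), -1), Mul(-1, Pow(-214350, -1))) = Add(Pow(Add(-1466, Add(Add(-36621, -74690), Mul(-1, -199030))), -1), Mul(-1, Pow(-214350, -1))) = Add(Pow(Add(-1466, Add(-111311, 199030)), -1), Mul(-1, Rational(-1, 214350))) = Add(Pow(Add(-1466, 87719), -1), Rational(1, 214350)) = Add(Pow(86253, -1), Rational(1, 214350)) = Add(Rational(1, 86253), Rational(1, 214350)) = Rational(100201, 6162776850)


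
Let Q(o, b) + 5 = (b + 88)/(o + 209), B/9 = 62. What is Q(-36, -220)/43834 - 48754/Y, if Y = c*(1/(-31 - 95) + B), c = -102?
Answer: 7762830309845/9063682728758 ≈ 0.85648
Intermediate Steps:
B = 558 (B = 9*62 = 558)
Y = -1195219/21 (Y = -102*(1/(-31 - 95) + 558) = -102*(1/(-126) + 558) = -102*(-1/126 + 558) = -102*70307/126 = -1195219/21 ≈ -56915.)
Q(o, b) = -5 + (88 + b)/(209 + o) (Q(o, b) = -5 + (b + 88)/(o + 209) = -5 + (88 + b)/(209 + o))
Q(-36, -220)/43834 - 48754/Y = ((-957 - 220 - 5*(-36))/(209 - 36))/43834 - 48754/(-1195219/21) = ((-957 - 220 + 180)/173)*(1/43834) - 48754*(-21/1195219) = ((1/173)*(-997))*(1/43834) + 1023834/1195219 = -997/173*1/43834 + 1023834/1195219 = -997/7583282 + 1023834/1195219 = 7762830309845/9063682728758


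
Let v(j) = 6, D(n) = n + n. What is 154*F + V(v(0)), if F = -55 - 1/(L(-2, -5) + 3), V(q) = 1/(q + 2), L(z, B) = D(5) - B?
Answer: -610447/72 ≈ -8478.4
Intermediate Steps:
D(n) = 2*n
L(z, B) = 10 - B (L(z, B) = 2*5 - B = 10 - B)
V(q) = 1/(2 + q)
F = -991/18 (F = -55 - 1/((10 - 1*(-5)) + 3) = -55 - 1/((10 + 5) + 3) = -55 - 1/(15 + 3) = -55 - 1/18 = -991/18 ≈ -55.056)
154*F + V(v(0)) = 154*(-991/18) + 1/(2 + 6) = -76307/9 + 1/8 = -76307/9 + ⅛ = -610447/72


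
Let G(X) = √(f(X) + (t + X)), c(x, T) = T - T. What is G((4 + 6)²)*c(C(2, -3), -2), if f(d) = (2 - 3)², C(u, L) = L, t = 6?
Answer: 0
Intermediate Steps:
c(x, T) = 0
f(d) = 1 (f(d) = (-1)² = 1)
G(X) = √(7 + X) (G(X) = √(1 + (6 + X)) = √(7 + X))
G((4 + 6)²)*c(C(2, -3), -2) = √(7 + (4 + 6)²)*0 = √(7 + 10²)*0 = √(7 + 100)*0 = √107*0 = 0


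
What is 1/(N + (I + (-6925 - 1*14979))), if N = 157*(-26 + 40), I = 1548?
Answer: -1/18158 ≈ -5.5072e-5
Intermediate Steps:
N = 2198 (N = 157*14 = 2198)
1/(N + (I + (-6925 - 1*14979))) = 1/(2198 + (1548 + (-6925 - 1*14979))) = 1/(2198 + (1548 + (-6925 - 14979))) = 1/(2198 + (1548 - 21904)) = 1/(2198 - 20356) = 1/(-18158) = -1/18158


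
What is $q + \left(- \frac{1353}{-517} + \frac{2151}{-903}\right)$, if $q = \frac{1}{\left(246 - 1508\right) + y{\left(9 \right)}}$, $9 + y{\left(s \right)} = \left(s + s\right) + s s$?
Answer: $\frac{3881581}{16580284} \approx 0.23411$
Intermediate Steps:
$y{\left(s \right)} = -9 + s^{2} + 2 s$ ($y{\left(s \right)} = -9 + \left(\left(s + s\right) + s s\right) = -9 + \left(2 s + s^{2}\right) = -9 + \left(s^{2} + 2 s\right) = -9 + s^{2} + 2 s$)
$q = - \frac{1}{1172}$ ($q = \frac{1}{\left(246 - 1508\right) + \left(-9 + 9^{2} + 2 \cdot 9\right)} = \frac{1}{-1262 + \left(-9 + 81 + 18\right)} = \frac{1}{-1262 + 90} = \frac{1}{-1172} = - \frac{1}{1172} \approx -0.00085324$)
$q + \left(- \frac{1353}{-517} + \frac{2151}{-903}\right) = - \frac{1}{1172} + \left(- \frac{1353}{-517} + \frac{2151}{-903}\right) = - \frac{1}{1172} + \left(\left(-1353\right) \left(- \frac{1}{517}\right) + 2151 \left(- \frac{1}{903}\right)\right) = - \frac{1}{1172} + \left(\frac{123}{47} - \frac{717}{301}\right) = - \frac{1}{1172} + \frac{3324}{14147} = \frac{3881581}{16580284}$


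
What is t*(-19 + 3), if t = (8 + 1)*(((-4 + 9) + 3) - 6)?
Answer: -288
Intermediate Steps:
t = 18 (t = 9*((5 + 3) - 6) = 9*(8 - 6) = 9*2 = 18)
t*(-19 + 3) = 18*(-19 + 3) = 18*(-16) = -288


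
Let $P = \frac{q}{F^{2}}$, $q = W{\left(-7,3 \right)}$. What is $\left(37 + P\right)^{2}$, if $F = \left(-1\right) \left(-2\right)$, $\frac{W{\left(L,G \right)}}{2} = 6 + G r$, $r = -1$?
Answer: $\frac{5929}{4} \approx 1482.3$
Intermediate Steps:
$W{\left(L,G \right)} = 12 - 2 G$ ($W{\left(L,G \right)} = 2 \left(6 + G \left(-1\right)\right) = 2 \left(6 - G\right) = 12 - 2 G$)
$F = 2$
$q = 6$ ($q = 12 - 6 = 6$)
$P = \frac{3}{2}$ ($P = \frac{6}{2^{2}} = \frac{6}{4} = 6 \cdot \frac{1}{4} = \frac{3}{2} \approx 1.5$)
$\left(37 + P\right)^{2} = \left(37 + \frac{3}{2}\right)^{2} = \left(\frac{77}{2}\right)^{2} = \frac{5929}{4}$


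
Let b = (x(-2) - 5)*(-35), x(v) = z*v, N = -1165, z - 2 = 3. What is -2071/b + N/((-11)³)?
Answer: -2144876/698775 ≈ -3.0695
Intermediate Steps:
z = 5 (z = 2 + 3 = 5)
x(v) = 5*v
b = 525 (b = (5*(-2) - 5)*(-35) = (-10 - 5)*(-35) = -15*(-35) = 525)
-2071/b + N/((-11)³) = -2071/525 - 1165/((-11)³) = -2071*1/525 - 1165/(-1331) = -2071/525 - 1165*(-1/1331) = -2071/525 + 1165/1331 = -2144876/698775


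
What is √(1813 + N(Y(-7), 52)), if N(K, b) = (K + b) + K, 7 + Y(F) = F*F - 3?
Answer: √1943 ≈ 44.079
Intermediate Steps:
Y(F) = -10 + F² (Y(F) = -7 + (F*F - 3) = -7 + (F² - 3) = -7 + (-3 + F²) = -10 + F²)
N(K, b) = b + 2*K
√(1813 + N(Y(-7), 52)) = √(1813 + (52 + 2*(-10 + (-7)²))) = √(1813 + (52 + 2*(-10 + 49))) = √(1813 + (52 + 2*39)) = √(1813 + (52 + 78)) = √(1813 + 130) = √1943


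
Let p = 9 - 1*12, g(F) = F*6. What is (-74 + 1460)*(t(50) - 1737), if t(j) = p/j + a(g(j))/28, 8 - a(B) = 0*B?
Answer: -60179229/25 ≈ -2.4072e+6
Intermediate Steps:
g(F) = 6*F
p = -3 (p = 9 - 12 = -3)
a(B) = 8 (a(B) = 8 - 0*B = 8 - 1*0 = 8 + 0 = 8)
t(j) = 2/7 - 3/j (t(j) = -3/j + 8/28 = -3/j + 8*(1/28) = -3/j + 2/7 = 2/7 - 3/j)
(-74 + 1460)*(t(50) - 1737) = (-74 + 1460)*((2/7 - 3/50) - 1737) = 1386*((2/7 - 3*1/50) - 1737) = 1386*((2/7 - 3/50) - 1737) = 1386*(79/350 - 1737) = 1386*(-607871/350) = -60179229/25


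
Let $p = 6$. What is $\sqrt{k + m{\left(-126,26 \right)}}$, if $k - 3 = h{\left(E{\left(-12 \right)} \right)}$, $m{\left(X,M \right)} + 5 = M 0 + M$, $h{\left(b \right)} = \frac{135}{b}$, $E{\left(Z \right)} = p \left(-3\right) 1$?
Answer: $\frac{\sqrt{66}}{2} \approx 4.062$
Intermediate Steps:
$E{\left(Z \right)} = -18$ ($E{\left(Z \right)} = 6 \left(-3\right) 1 = \left(-18\right) 1 = -18$)
$m{\left(X,M \right)} = -5 + M$ ($m{\left(X,M \right)} = -5 + \left(M 0 + M\right) = -5 + \left(0 + M\right) = -5 + M$)
$k = - \frac{9}{2}$ ($k = 3 + \frac{135}{-18} = 3 + 135 \left(- \frac{1}{18}\right) = 3 - \frac{15}{2} = - \frac{9}{2} \approx -4.5$)
$\sqrt{k + m{\left(-126,26 \right)}} = \sqrt{- \frac{9}{2} + \left(-5 + 26\right)} = \sqrt{- \frac{9}{2} + 21} = \sqrt{\frac{33}{2}} = \frac{\sqrt{66}}{2}$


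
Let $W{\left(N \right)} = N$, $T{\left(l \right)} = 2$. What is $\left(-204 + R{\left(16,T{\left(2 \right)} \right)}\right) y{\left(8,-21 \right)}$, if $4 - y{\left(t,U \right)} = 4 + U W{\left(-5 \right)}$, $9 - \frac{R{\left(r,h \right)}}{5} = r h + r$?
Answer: $41895$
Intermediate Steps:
$R{\left(r,h \right)} = 45 - 5 r - 5 h r$ ($R{\left(r,h \right)} = 45 - 5 \left(r h + r\right) = 45 - 5 \left(h r + r\right) = 45 - 5 \left(r + h r\right) = 45 - \left(5 r + 5 h r\right) = 45 - 5 r - 5 h r$)
$y{\left(t,U \right)} = 5 U$ ($y{\left(t,U \right)} = 4 - \left(4 + U \left(-5\right)\right) = 4 - \left(4 - 5 U\right) = 4 + \left(-4 + 5 U\right) = 5 U$)
$\left(-204 + R{\left(16,T{\left(2 \right)} \right)}\right) y{\left(8,-21 \right)} = \left(-204 - \left(35 + 160\right)\right) 5 \left(-21\right) = \left(-204 - 195\right) \left(-105\right) = \left(-399\right) \left(-105\right) = 41895$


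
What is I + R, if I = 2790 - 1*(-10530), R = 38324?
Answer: 51644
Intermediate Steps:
I = 13320 (I = 2790 + 10530 = 13320)
I + R = 13320 + 38324 = 51644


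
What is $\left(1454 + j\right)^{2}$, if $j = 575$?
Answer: $4116841$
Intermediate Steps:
$\left(1454 + j\right)^{2} = \left(1454 + 575\right)^{2} = 2029^{2} = 4116841$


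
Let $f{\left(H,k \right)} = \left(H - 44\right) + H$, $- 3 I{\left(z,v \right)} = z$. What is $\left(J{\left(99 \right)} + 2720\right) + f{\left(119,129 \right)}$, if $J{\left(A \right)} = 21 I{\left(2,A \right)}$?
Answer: $2900$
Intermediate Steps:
$I{\left(z,v \right)} = - \frac{z}{3}$
$J{\left(A \right)} = -14$ ($J{\left(A \right)} = 21 \left(\left(- \frac{1}{3}\right) 2\right) = 21 \left(- \frac{2}{3}\right) = -14$)
$f{\left(H,k \right)} = -44 + 2 H$ ($f{\left(H,k \right)} = \left(-44 + H\right) + H = -44 + 2 H$)
$\left(J{\left(99 \right)} + 2720\right) + f{\left(119,129 \right)} = \left(-14 + 2720\right) + \left(-44 + 2 \cdot 119\right) = 2706 + \left(-44 + 238\right) = 2706 + 194 = 2900$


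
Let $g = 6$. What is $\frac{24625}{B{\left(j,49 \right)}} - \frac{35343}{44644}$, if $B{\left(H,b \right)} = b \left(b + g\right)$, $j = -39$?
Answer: $\frac{200821823}{24063116} \approx 8.3456$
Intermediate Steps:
$B{\left(H,b \right)} = b \left(6 + b\right)$ ($B{\left(H,b \right)} = b \left(b + 6\right) = b \left(6 + b\right)$)
$\frac{24625}{B{\left(j,49 \right)}} - \frac{35343}{44644} = \frac{24625}{49 \left(6 + 49\right)} - \frac{35343}{44644} = \frac{24625}{49 \cdot 55} - \frac{35343}{44644} = \frac{24625}{2695} - \frac{35343}{44644} = 24625 \cdot \frac{1}{2695} - \frac{35343}{44644} = \frac{4925}{539} - \frac{35343}{44644} = \frac{200821823}{24063116}$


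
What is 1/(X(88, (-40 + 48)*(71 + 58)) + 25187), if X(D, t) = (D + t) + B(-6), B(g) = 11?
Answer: 1/26318 ≈ 3.7997e-5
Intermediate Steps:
X(D, t) = 11 + D + t (X(D, t) = (D + t) + 11 = 11 + D + t)
1/(X(88, (-40 + 48)*(71 + 58)) + 25187) = 1/((11 + 88 + (-40 + 48)*(71 + 58)) + 25187) = 1/((11 + 88 + 8*129) + 25187) = 1/((11 + 88 + 1032) + 25187) = 1/(1131 + 25187) = 1/26318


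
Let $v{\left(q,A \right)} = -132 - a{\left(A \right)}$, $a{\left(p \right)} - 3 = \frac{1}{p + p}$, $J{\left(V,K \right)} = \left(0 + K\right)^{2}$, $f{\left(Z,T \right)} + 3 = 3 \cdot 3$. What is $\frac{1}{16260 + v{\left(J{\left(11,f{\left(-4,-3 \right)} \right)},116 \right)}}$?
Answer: $\frac{232}{3740999} \approx 6.2015 \cdot 10^{-5}$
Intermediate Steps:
$f{\left(Z,T \right)} = 6$ ($f{\left(Z,T \right)} = -3 + 3 \cdot 3 = -3 + 9 = 6$)
$J{\left(V,K \right)} = K^{2}$
$a{\left(p \right)} = 3 + \frac{1}{2 p}$ ($a{\left(p \right)} = 3 + \frac{1}{p + p} = 3 + \frac{1}{2 p}$)
$v{\left(q,A \right)} = -135 - \frac{1}{2 A}$ ($v{\left(q,A \right)} = -132 - \left(3 + \frac{1}{2 A}\right) = -135 - \frac{1}{2 A}$)
$\frac{1}{16260 + v{\left(J{\left(11,f{\left(-4,-3 \right)} \right)},116 \right)}} = \frac{1}{16260 - \left(135 + \frac{1}{2 \cdot 116}\right)} = \frac{1}{16260 - \frac{31321}{232}} = \frac{1}{\frac{3740999}{232}} = \frac{232}{3740999}$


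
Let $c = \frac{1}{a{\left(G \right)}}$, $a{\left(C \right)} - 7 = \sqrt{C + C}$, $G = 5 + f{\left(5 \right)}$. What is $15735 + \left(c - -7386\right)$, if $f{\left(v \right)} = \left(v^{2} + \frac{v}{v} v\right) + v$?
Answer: $\frac{716744}{31} + \frac{4 \sqrt{5}}{31} \approx 23121.0$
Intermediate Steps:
$f{\left(v \right)} = v^{2} + 2 v$ ($f{\left(v \right)} = \left(v^{2} + 1 v\right) + v = \left(v^{2} + v\right) + v = \left(v + v^{2}\right) + v = v^{2} + 2 v$)
$G = 40$ ($G = 5 + 5 \left(2 + 5\right) = 5 + 5 \cdot 7 = 5 + 35 = 40$)
$a{\left(C \right)} = 7 + \sqrt{2} \sqrt{C}$ ($a{\left(C \right)} = 7 + \sqrt{C + C} = 7 + \sqrt{2 C} = 7 + \sqrt{2} \sqrt{C}$)
$c = \frac{1}{7 + 4 \sqrt{5}}$ ($c = \frac{1}{7 + \sqrt{2} \sqrt{40}} = \frac{1}{7 + \sqrt{2} \cdot 2 \sqrt{10}} = \frac{1}{7 + 4 \sqrt{5}} \approx 0.062718$)
$15735 + \left(c - -7386\right) = 15735 - \left(- \frac{228959}{31} - \frac{4 \sqrt{5}}{31}\right) = 15735 + \left(\left(- \frac{7}{31} + \frac{4 \sqrt{5}}{31}\right) + 7386\right) = 15735 + \left(\frac{228959}{31} + \frac{4 \sqrt{5}}{31}\right) = \frac{716744}{31} + \frac{4 \sqrt{5}}{31}$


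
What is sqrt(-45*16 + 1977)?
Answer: sqrt(1257) ≈ 35.454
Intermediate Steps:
sqrt(-45*16 + 1977) = sqrt(-720 + 1977) = sqrt(1257)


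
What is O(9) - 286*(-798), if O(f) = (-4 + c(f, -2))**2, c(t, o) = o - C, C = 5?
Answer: 228349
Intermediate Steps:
c(t, o) = -5 + o (c(t, o) = o - 1*5 = o - 5 = -5 + o)
O(f) = 121 (O(f) = (-4 + (-5 - 2))**2 = (-4 - 7)**2 = (-11)**2 = 121)
O(9) - 286*(-798) = 121 - 286*(-798) = 121 + 228228 = 228349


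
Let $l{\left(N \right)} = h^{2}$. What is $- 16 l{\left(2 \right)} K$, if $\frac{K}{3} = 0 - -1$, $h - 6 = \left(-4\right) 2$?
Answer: $-192$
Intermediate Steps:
$h = -2$ ($h = 6 - 8 = -2$)
$K = 3$ ($K = 3 \left(0 - -1\right) = 3 \left(0 + 1\right) = 3 \cdot 1 = 3$)
$l{\left(N \right)} = 4$ ($l{\left(N \right)} = \left(-2\right)^{2} = 4$)
$- 16 l{\left(2 \right)} K = - 16 \cdot 4 \cdot 3 = \left(-16\right) 12 = -192$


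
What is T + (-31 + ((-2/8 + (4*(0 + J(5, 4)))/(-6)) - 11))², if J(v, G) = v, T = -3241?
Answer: -167495/144 ≈ -1163.2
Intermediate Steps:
T + (-31 + ((-2/8 + (4*(0 + J(5, 4)))/(-6)) - 11))² = -3241 + (-31 + ((-2/8 + (4*(0 + 5))/(-6)) - 11))² = -3241 + (-31 + ((-2*⅛ + (4*5)*(-⅙)) - 11))² = -3241 + (-31 + ((-¼ + 20*(-⅙)) - 11))² = -3241 + (-31 + ((-¼ - 10/3) - 11))² = -3241 + (-31 + (-43/12 - 11))² = -3241 + (-31 - 175/12)² = -3241 + (-547/12)² = -3241 + 299209/144 = -167495/144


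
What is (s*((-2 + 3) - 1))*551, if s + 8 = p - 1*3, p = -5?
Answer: 0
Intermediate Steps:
s = -16 (s = -8 + (-5 - 1*3) = -8 + (-5 - 3) = -8 - 8 = -16)
(s*((-2 + 3) - 1))*551 = -16*((-2 + 3) - 1)*551 = -16*(1 - 1)*551 = -16*0*551 = 0*551 = 0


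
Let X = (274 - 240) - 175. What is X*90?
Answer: -12690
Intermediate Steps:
X = -141 (X = 34 - 175 = -141)
X*90 = -141*90 = -12690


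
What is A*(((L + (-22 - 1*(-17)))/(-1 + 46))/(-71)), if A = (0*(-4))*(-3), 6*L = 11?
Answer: 0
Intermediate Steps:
L = 11/6 (L = (1/6)*11 = 11/6 ≈ 1.8333)
A = 0 (A = 0*(-3) = 0)
A*(((L + (-22 - 1*(-17)))/(-1 + 46))/(-71)) = 0*(((11/6 + (-22 - 1*(-17)))/(-1 + 46))/(-71)) = 0*(((11/6 + (-22 + 17))/45)*(-1/71)) = 0*(((11/6 - 5)*(1/45))*(-1/71)) = 0*(-19/6*1/45*(-1/71)) = 0*(-19/270*(-1/71)) = 0*(19/19170) = 0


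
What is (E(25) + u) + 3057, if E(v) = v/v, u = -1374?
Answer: 1684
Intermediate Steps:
E(v) = 1
(E(25) + u) + 3057 = (1 - 1374) + 3057 = -1373 + 3057 = 1684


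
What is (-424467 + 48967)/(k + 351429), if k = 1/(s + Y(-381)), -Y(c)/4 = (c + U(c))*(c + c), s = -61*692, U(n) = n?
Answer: -887977894000/831055082051 ≈ -1.0685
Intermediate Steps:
s = -42212
Y(c) = -16*c² (Y(c) = -4*(c + c)*(c + c) = -4*2*c*2*c = -16*c²)
k = -1/2364788 (k = 1/(-42212 - 16*(-381)²) = 1/(-42212 - 16*145161) = 1/(-42212 - 2322576) = 1/(-2364788) = -1/2364788 ≈ -4.2287e-7)
(-424467 + 48967)/(k + 351429) = (-424467 + 48967)/(-1/2364788 + 351429) = -375500/831055082051/2364788 = -375500*2364788/831055082051 = -887977894000/831055082051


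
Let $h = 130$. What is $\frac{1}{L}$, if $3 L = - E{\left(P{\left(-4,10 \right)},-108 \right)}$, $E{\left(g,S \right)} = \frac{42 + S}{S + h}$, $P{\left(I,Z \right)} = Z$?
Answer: $1$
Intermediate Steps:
$E{\left(g,S \right)} = \frac{42 + S}{130 + S}$ ($E{\left(g,S \right)} = \frac{42 + S}{S + 130} = \frac{42 + S}{130 + S}$)
$L = 1$ ($L = \frac{\left(-1\right) \frac{42 - 108}{130 - 108}}{3} = \frac{\left(-1\right) \frac{1}{22} \left(-66\right)}{3} = \frac{\left(-1\right) \left(-3\right)}{3} = \frac{1}{3} \cdot 3 = 1$)
$\frac{1}{L} = 1^{-1} = 1$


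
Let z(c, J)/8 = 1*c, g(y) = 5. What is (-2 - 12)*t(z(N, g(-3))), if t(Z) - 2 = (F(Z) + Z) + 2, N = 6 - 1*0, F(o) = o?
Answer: -1400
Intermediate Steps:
N = 6 (N = 6 + 0 = 6)
z(c, J) = 8*c (z(c, J) = 8*(1*c) = 8*c)
t(Z) = 4 + 2*Z (t(Z) = 2 + ((Z + Z) + 2) = 2 + (2*Z + 2) = 2 + (2 + 2*Z) = 4 + 2*Z)
(-2 - 12)*t(z(N, g(-3))) = (-2 - 12)*(4 + 2*(8*6)) = -14*(4 + 2*48) = -14*(4 + 96) = -14*100 = -1400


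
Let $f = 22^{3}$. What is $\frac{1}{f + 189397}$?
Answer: $\frac{1}{200045} \approx 4.9989 \cdot 10^{-6}$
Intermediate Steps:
$f = 10648$
$\frac{1}{f + 189397} = \frac{1}{10648 + 189397} = \frac{1}{200045}$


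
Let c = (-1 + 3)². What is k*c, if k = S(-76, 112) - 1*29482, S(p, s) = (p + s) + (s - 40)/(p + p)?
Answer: -2237932/19 ≈ -1.1779e+5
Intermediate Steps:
c = 4 (c = 2² = 4)
S(p, s) = p + s + (-40 + s)/(2*p) (S(p, s) = (p + s) + (-40 + s)/((2*p)) = (p + s) + (-40 + s)*(1/(2*p)) = (p + s) + (-40 + s)/(2*p) = p + s + (-40 + s)/(2*p))
k = -559483/19 (k = (-20 + (½)*112 - 76*(-76 + 112))/(-76) - 1*29482 = -(-20 + 56 - 76*36)/76 - 29482 = -(-20 + 56 - 2736)/76 - 29482 = -1/76*(-2700) - 29482 = 675/19 - 29482 = -559483/19 ≈ -29446.)
k*c = -559483/19*4 = -2237932/19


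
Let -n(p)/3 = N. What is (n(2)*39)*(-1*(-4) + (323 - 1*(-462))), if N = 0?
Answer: 0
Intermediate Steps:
n(p) = 0 (n(p) = -3*0 = 0)
(n(2)*39)*(-1*(-4) + (323 - 1*(-462))) = (0*39)*(-1*(-4) + (323 - 1*(-462))) = 0*(4 + (323 + 462)) = 0*(4 + 785) = 0*789 = 0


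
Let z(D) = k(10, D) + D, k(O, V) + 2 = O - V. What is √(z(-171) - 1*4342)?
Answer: I*√4334 ≈ 65.833*I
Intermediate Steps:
k(O, V) = -2 + O - V (k(O, V) = -2 + (O - V) = -2 + O - V)
z(D) = 8 (z(D) = (-2 + 10 - D) + D = (8 - D) + D = 8)
√(z(-171) - 1*4342) = √(8 - 1*4342) = √(8 - 4342) = √(-4334) = I*√4334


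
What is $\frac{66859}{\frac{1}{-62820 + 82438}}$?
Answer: $1311639862$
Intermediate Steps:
$\frac{66859}{\frac{1}{-62820 + 82438}} = \frac{66859}{\frac{1}{19618}} = 66859 \frac{1}{\frac{1}{19618}} = 66859 \cdot 19618 = 1311639862$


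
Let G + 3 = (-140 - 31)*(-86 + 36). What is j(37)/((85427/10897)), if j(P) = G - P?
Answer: 92733470/85427 ≈ 1085.5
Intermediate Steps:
G = 8547 (G = -3 + (-140 - 31)*(-86 + 36) = -3 - 171*(-50) = -3 + 8550 = 8547)
j(P) = 8547 - P
j(37)/((85427/10897)) = (8547 - 1*37)/((85427/10897)) = (8547 - 37)/((85427*(1/10897))) = 8510/(85427/10897) = 8510*(10897/85427) = 92733470/85427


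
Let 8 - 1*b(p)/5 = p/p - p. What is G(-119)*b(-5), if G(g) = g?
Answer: -1190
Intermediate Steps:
b(p) = 35 + 5*p (b(p) = 40 - 5*(p/p - p) = 40 - 5*(1 - p) = 40 + (-5 + 5*p) = 35 + 5*p)
G(-119)*b(-5) = -119*(35 + 5*(-5)) = -119*(35 - 25) = -119*10 = -1190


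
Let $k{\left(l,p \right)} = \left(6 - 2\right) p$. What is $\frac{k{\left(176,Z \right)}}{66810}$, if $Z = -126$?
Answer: $- \frac{84}{11135} \approx -0.0075438$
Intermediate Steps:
$k{\left(l,p \right)} = 4 p$
$\frac{k{\left(176,Z \right)}}{66810} = \frac{4 \left(-126\right)}{66810} = \left(-504\right) \frac{1}{66810} = - \frac{84}{11135}$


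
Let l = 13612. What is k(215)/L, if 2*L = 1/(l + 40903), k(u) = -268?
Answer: -29220040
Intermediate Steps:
L = 1/109030 (L = 1/(2*(13612 + 40903)) = (½)/54515 = (½)*(1/54515) = 1/109030 ≈ 9.1718e-6)
k(215)/L = -268/1/109030 = -268*109030 = -29220040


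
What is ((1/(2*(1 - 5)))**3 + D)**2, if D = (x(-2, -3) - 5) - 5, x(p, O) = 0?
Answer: 26224641/262144 ≈ 100.04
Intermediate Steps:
D = -10 (D = (0 - 5) - 5 = -5 - 5 = -10)
((1/(2*(1 - 5)))**3 + D)**2 = ((1/(2*(1 - 5)))**3 - 10)**2 = ((1/(2*(-4)))**3 - 10)**2 = ((1/(-8))**3 - 10)**2 = ((-1/8)**3 - 10)**2 = (-1/512 - 10)**2 = (-5121/512)**2 = 26224641/262144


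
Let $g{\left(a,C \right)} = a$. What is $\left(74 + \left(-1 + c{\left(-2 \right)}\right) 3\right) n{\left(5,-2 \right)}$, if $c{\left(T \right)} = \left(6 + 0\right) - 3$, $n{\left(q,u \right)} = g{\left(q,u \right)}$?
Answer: $400$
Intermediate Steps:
$n{\left(q,u \right)} = q$
$c{\left(T \right)} = 3$ ($c{\left(T \right)} = 6 - 3 = 3$)
$\left(74 + \left(-1 + c{\left(-2 \right)}\right) 3\right) n{\left(5,-2 \right)} = \left(74 + \left(-1 + 3\right) 3\right) 5 = \left(74 + 2 \cdot 3\right) 5 = \left(74 + 6\right) 5 = 80 \cdot 5 = 400$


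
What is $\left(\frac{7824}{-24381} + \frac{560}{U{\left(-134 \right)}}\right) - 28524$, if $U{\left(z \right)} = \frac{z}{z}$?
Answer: $- \frac{227266036}{8127} \approx -27964.0$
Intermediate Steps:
$U{\left(z \right)} = 1$
$\left(\frac{7824}{-24381} + \frac{560}{U{\left(-134 \right)}}\right) - 28524 = \left(\frac{7824}{-24381} + \frac{560}{1}\right) - 28524 = \left(7824 \left(- \frac{1}{24381}\right) + 560 \cdot 1\right) - 28524 = \left(- \frac{2608}{8127} + 560\right) - 28524 = \frac{4548512}{8127} - 28524 = - \frac{227266036}{8127}$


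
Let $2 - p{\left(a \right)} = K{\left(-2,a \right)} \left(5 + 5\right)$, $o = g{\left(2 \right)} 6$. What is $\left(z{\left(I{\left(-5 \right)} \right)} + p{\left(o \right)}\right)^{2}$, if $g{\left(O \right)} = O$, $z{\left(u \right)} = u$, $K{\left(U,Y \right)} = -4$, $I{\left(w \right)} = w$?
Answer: $1369$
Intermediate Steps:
$o = 12$ ($o = 2 \cdot 6 = 12$)
$p{\left(a \right)} = 42$ ($p{\left(a \right)} = 2 - - 4 \left(5 + 5\right) = 2 - \left(-4\right) 10 = 2 - -40 = 2 + 40 = 42$)
$\left(z{\left(I{\left(-5 \right)} \right)} + p{\left(o \right)}\right)^{2} = \left(-5 + 42\right)^{2} = 37^{2} = 1369$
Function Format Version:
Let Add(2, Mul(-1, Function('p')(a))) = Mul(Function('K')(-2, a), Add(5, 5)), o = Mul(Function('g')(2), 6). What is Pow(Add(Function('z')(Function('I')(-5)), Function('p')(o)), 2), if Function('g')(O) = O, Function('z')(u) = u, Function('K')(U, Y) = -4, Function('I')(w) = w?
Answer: 1369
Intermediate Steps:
o = 12 (o = Mul(2, 6) = 12)
Function('p')(a) = 42 (Function('p')(a) = Add(2, Mul(-1, Mul(-4, Add(5, 5)))) = Add(2, Mul(-1, Mul(-4, 10))) = Add(2, Mul(-1, -40)) = Add(2, 40) = 42)
Pow(Add(Function('z')(Function('I')(-5)), Function('p')(o)), 2) = Pow(Add(-5, 42), 2) = Pow(37, 2) = 1369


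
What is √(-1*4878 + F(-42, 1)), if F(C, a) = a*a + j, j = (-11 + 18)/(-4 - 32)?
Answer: I*√175579/6 ≈ 69.837*I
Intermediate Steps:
j = -7/36 (j = 7/(-36) = 7*(-1/36) = -7/36 ≈ -0.19444)
F(C, a) = -7/36 + a² (F(C, a) = a*a - 7/36 = a² - 7/36 = -7/36 + a²)
√(-1*4878 + F(-42, 1)) = √(-1*4878 + (-7/36 + 1²)) = √(-4878 + (-7/36 + 1)) = √(-4878 + 29/36) = √(-175579/36) = I*√175579/6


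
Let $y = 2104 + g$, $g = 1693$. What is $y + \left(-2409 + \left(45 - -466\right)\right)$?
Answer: $1899$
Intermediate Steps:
$y = 3797$ ($y = 2104 + 1693 = 3797$)
$y + \left(-2409 + \left(45 - -466\right)\right) = 3797 + \left(-2409 + \left(45 - -466\right)\right) = 3797 + \left(-2409 + \left(45 + 466\right)\right) = 3797 + \left(-2409 + 511\right) = 3797 - 1898 = 1899$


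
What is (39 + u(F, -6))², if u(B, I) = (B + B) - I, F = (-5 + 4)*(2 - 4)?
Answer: 2401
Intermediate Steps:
F = 2 (F = -1*(-2) = 2)
u(B, I) = -I + 2*B (u(B, I) = 2*B - I = -I + 2*B)
(39 + u(F, -6))² = (39 + (-1*(-6) + 2*2))² = (39 + (6 + 4))² = (39 + 10)² = 49² = 2401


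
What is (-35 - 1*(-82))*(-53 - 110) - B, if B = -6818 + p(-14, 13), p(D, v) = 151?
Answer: -994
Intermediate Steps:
B = -6667 (B = -6818 + 151 = -6667)
(-35 - 1*(-82))*(-53 - 110) - B = (-35 - 1*(-82))*(-53 - 110) - 1*(-6667) = (-35 + 82)*(-163) + 6667 = 47*(-163) + 6667 = -7661 + 6667 = -994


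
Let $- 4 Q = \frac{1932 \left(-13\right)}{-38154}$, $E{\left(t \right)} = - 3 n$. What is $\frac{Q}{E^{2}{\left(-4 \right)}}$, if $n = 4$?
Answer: $- \frac{2093}{1831392} \approx -0.0011428$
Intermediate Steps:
$E{\left(t \right)} = -12$ ($E{\left(t \right)} = \left(-3\right) 4 = -12$)
$Q = - \frac{2093}{12718}$ ($Q = - \frac{1932 \left(-13\right) \frac{1}{-38154}}{4} = - \frac{\left(-25116\right) \left(- \frac{1}{38154}\right)}{4} = \left(- \frac{1}{4}\right) \frac{4186}{6359} = - \frac{2093}{12718} \approx -0.16457$)
$\frac{Q}{E^{2}{\left(-4 \right)}} = - \frac{2093}{12718 \left(-12\right)^{2}} = - \frac{2093}{12718 \cdot 144} = \left(- \frac{2093}{12718}\right) \frac{1}{144} = - \frac{2093}{1831392}$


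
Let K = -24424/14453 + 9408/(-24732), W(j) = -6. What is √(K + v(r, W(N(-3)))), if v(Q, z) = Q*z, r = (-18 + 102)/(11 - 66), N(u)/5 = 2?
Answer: 4*√132216631748805395/546106605 ≈ 2.6633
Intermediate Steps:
N(u) = 10 (N(u) = 5*2 = 10)
r = -84/55 (r = 84/(-55) = 84*(-1/55) = -84/55 ≈ -1.5273)
K = -61669016/29787633 (K = -24424*1/14453 + 9408*(-1/24732) = -24424/14453 - 784/2061 = -61669016/29787633 ≈ -2.0703)
√(K + v(r, W(N(-3)))) = √(-61669016/29787633 - 84/55*(-6)) = √(-61669016/29787633 + 504/55) = √(11621171152/1638319815) = 4*√132216631748805395/546106605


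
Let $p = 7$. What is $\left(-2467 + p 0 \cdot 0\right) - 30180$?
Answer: $-32647$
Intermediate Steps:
$\left(-2467 + p 0 \cdot 0\right) - 30180 = \left(-2467 + 7 \cdot 0 \cdot 0\right) - 30180 = \left(-2467 + 0 \cdot 0\right) - 30180 = \left(-2467 + 0\right) - 30180 = -2467 - 30180 = -32647$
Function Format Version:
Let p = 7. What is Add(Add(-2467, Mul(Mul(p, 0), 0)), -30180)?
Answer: -32647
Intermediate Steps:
Add(Add(-2467, Mul(Mul(p, 0), 0)), -30180) = Add(Add(-2467, Mul(Mul(7, 0), 0)), -30180) = Add(Add(-2467, Mul(0, 0)), -30180) = Add(Add(-2467, 0), -30180) = Add(-2467, -30180) = -32647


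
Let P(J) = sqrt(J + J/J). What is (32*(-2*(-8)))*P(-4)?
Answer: 512*I*sqrt(3) ≈ 886.81*I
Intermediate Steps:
P(J) = sqrt(1 + J) (P(J) = sqrt(J + 1) = sqrt(1 + J))
(32*(-2*(-8)))*P(-4) = (32*(-2*(-8)))*sqrt(1 - 4) = (32*16)*sqrt(-3) = 512*(I*sqrt(3)) = 512*I*sqrt(3)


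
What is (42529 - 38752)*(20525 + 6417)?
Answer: 101759934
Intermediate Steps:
(42529 - 38752)*(20525 + 6417) = 3777*26942 = 101759934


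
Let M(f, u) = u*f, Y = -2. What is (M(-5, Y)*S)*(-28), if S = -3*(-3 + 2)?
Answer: -840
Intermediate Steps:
M(f, u) = f*u
S = 3 (S = -3*(-1) = 3)
(M(-5, Y)*S)*(-28) = (-5*(-2)*3)*(-28) = (10*3)*(-28) = 30*(-28) = -840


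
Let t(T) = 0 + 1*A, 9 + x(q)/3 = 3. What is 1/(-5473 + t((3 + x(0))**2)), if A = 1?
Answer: -1/5472 ≈ -0.00018275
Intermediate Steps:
x(q) = -18 (x(q) = -27 + 3*3 = -27 + 9 = -18)
t(T) = 1 (t(T) = 0 + 1*1 = 0 + 1 = 1)
1/(-5473 + t((3 + x(0))**2)) = 1/(-5473 + 1) = 1/(-5472) = -1/5472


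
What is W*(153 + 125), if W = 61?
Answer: 16958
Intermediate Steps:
W*(153 + 125) = 61*(153 + 125) = 61*278 = 16958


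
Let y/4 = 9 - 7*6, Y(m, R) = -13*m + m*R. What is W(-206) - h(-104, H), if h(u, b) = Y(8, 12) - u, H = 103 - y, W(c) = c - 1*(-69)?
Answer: -233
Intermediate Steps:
W(c) = 69 + c (W(c) = c + 69 = 69 + c)
Y(m, R) = -13*m + R*m
y = -132 (y = 4*(9 - 7*6) = 4*(9 - 42) = 4*(-33) = -132)
H = 235 (H = 103 - 1*(-132) = 103 + 132 = 235)
h(u, b) = -8 - u (h(u, b) = 8*(-13 + 12) - u = 8*(-1) - u = -8 - u)
W(-206) - h(-104, H) = (69 - 206) - (-8 - 1*(-104)) = -137 - (-8 + 104) = -137 - 1*96 = -137 - 96 = -233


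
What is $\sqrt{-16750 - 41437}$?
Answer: $i \sqrt{58187} \approx 241.22 i$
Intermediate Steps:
$\sqrt{-16750 - 41437} = \sqrt{-58187} = i \sqrt{58187}$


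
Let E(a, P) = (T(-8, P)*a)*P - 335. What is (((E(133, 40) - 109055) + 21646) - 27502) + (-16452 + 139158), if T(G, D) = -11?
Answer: -51060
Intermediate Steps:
E(a, P) = -335 - 11*P*a (E(a, P) = (-11*a)*P - 335 = -11*P*a - 335 = -335 - 11*P*a)
(((E(133, 40) - 109055) + 21646) - 27502) + (-16452 + 139158) = ((((-335 - 11*40*133) - 109055) + 21646) - 27502) + (-16452 + 139158) = ((((-335 - 58520) - 109055) + 21646) - 27502) + 122706 = (((-58855 - 109055) + 21646) - 27502) + 122706 = ((-167910 + 21646) - 27502) + 122706 = (-146264 - 27502) + 122706 = -173766 + 122706 = -51060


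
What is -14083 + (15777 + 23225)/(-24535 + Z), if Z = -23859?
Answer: -340785852/24197 ≈ -14084.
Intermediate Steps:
-14083 + (15777 + 23225)/(-24535 + Z) = -14083 + (15777 + 23225)/(-24535 - 23859) = -14083 + 39002/(-48394) = -14083 + 39002*(-1/48394) = -14083 - 19501/24197 = -340785852/24197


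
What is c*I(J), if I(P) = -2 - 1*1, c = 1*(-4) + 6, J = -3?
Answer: -6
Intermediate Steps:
c = 2 (c = -4 + 6 = 2)
I(P) = -3 (I(P) = -2 - 1 = -3)
c*I(J) = 2*(-3) = -6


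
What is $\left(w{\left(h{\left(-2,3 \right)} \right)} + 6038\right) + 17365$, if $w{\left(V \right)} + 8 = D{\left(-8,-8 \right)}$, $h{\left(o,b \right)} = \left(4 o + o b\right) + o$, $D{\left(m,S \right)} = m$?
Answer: $23387$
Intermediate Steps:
$h{\left(o,b \right)} = 5 o + b o$ ($h{\left(o,b \right)} = \left(4 o + b o\right) + o = 5 o + b o$)
$w{\left(V \right)} = -16$ ($w{\left(V \right)} = -8 - 8 = -16$)
$\left(w{\left(h{\left(-2,3 \right)} \right)} + 6038\right) + 17365 = \left(-16 + 6038\right) + 17365 = 6022 + 17365 = 23387$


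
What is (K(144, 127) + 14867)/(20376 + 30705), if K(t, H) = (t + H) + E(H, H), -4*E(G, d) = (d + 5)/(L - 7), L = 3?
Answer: 20195/68108 ≈ 0.29651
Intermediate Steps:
E(G, d) = 5/16 + d/16 (E(G, d) = -(d + 5)/(4*(3 - 7)) = -(5 + d)/(4*(-4)) = -(5 + d)*(-1)/(4*4) = -(-5/4 - d/4)/4 = 5/16 + d/16)
K(t, H) = 5/16 + t + 17*H/16 (K(t, H) = (t + H) + (5/16 + H/16) = (H + t) + (5/16 + H/16) = 5/16 + t + 17*H/16)
(K(144, 127) + 14867)/(20376 + 30705) = ((5/16 + 144 + (17/16)*127) + 14867)/(20376 + 30705) = ((5/16 + 144 + 2159/16) + 14867)/51081 = (1117/4 + 14867)*(1/51081) = (60585/4)*(1/51081) = 20195/68108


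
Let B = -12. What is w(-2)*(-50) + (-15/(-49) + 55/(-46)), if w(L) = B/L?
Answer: -678205/2254 ≈ -300.89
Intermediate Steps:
w(L) = -12/L
w(-2)*(-50) + (-15/(-49) + 55/(-46)) = -12/(-2)*(-50) + (-15/(-49) + 55/(-46)) = -12*(-1/2)*(-50) + (-15*(-1/49) + 55*(-1/46)) = 6*(-50) + (15/49 - 55/46) = -300 - 2005/2254 = -678205/2254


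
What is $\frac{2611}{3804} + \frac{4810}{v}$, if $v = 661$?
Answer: $\frac{20023111}{2514444} \approx 7.9632$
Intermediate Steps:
$\frac{2611}{3804} + \frac{4810}{v} = \frac{2611}{3804} + \frac{4810}{661} = \frac{20023111}{2514444}$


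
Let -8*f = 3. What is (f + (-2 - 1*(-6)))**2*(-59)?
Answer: -49619/64 ≈ -775.30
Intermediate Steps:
f = -3/8 (f = -1/8*3 = -3/8 ≈ -0.37500)
(f + (-2 - 1*(-6)))**2*(-59) = (-3/8 + (-2 - 1*(-6)))**2*(-59) = (-3/8 + (-2 + 6))**2*(-59) = (-3/8 + 4)**2*(-59) = (29/8)**2*(-59) = (841/64)*(-59) = -49619/64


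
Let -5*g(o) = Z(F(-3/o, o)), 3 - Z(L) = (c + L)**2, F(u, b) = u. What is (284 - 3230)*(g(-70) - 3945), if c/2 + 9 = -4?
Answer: 137527692303/12250 ≈ 1.1227e+7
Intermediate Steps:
c = -26 (c = -18 + 2*(-4) = -18 - 8 = -26)
Z(L) = 3 - (-26 + L)**2
g(o) = -3/5 + (-26 - 3/o)**2/5 (g(o) = -(3 - (-26 - 3/o)**2)/5 = -3/5 + (-26 - 3/o)**2/5)
(284 - 3230)*(g(-70) - 3945) = (284 - 3230)*((1/5)*(9 + 156*(-70) + 673*(-70)**2)/(-70)**2 - 3945) = -2946*((1/5)*(1/4900)*(9 - 10920 + 673*4900) - 3945) = -2946*((1/5)*(1/4900)*(9 - 10920 + 3297700) - 3945) = -2946*((1/5)*(1/4900)*3286789 - 3945) = -2946*(3286789/24500 - 3945) = -2946*(-93365711/24500) = 137527692303/12250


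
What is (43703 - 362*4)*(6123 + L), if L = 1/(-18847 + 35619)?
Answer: 4339375408035/16772 ≈ 2.5873e+8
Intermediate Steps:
L = 1/16772 ≈ 5.9623e-5
(43703 - 362*4)*(6123 + L) = (43703 - 362*4)*(6123 + 1/16772) = (43703 - 1448)*(102694957/16772) = 42255*(102694957/16772) = 4339375408035/16772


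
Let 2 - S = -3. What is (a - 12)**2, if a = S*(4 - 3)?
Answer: 49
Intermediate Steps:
S = 5 (S = 2 - 1*(-3) = 2 + 3 = 5)
a = 5 (a = 5*(4 - 3) = 5*1 = 5)
(a - 12)**2 = (5 - 12)**2 = (-7)**2 = 49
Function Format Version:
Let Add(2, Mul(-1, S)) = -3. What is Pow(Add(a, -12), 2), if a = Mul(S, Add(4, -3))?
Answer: 49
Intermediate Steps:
S = 5 (S = Add(2, Mul(-1, -3)) = Add(2, 3) = 5)
a = 5 (a = Mul(5, Add(4, -3)) = Mul(5, 1) = 5)
Pow(Add(a, -12), 2) = Pow(Add(5, -12), 2) = Pow(-7, 2) = 49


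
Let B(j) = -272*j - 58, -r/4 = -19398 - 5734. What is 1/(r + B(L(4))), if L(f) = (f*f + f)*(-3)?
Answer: 1/116790 ≈ 8.5624e-6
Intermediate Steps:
r = 100528 (r = -4*(-19398 - 5734) = -4*(-25132) = 100528)
L(f) = -3*f - 3*f² (L(f) = (f² + f)*(-3) = (f + f²)*(-3) = -3*f - 3*f²)
B(j) = -58 - 272*j
1/(r + B(L(4))) = 1/(100528 + (-58 - (-816)*4*(1 + 4))) = 1/(100528 + (-58 - (-816)*4*5)) = 1/(100528 + (-58 - 272*(-60))) = 1/(100528 + (-58 + 16320)) = 1/(100528 + 16262) = 1/116790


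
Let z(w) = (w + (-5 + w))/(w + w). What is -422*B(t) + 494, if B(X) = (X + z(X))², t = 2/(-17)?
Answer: -476778147/2312 ≈ -2.0622e+5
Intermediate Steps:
t = -2/17 (t = 2*(-1/17) = -2/17 ≈ -0.11765)
z(w) = (-5 + 2*w)/(2*w) (z(w) = (-5 + 2*w)/((2*w)) = (-5 + 2*w)*(1/(2*w)) = (-5 + 2*w)/(2*w))
B(X) = (X + (-5/2 + X)/X)²
-422*B(t) + 494 = -422*(-2/17 + (-5/2 - 2/17)/(-2/17))² + 494 = -422*(-2/17 - 17/2*(-89/34))² + 494 = -422*(-2/17 + 89/4)² + 494 = -422*(1505/68)² + 494 = -422*2265025/4624 + 494 = -477920275/2312 + 494 = -476778147/2312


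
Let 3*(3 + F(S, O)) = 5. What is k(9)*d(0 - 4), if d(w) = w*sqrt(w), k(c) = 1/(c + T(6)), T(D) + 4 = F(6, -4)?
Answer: -24*I/11 ≈ -2.1818*I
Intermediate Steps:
F(S, O) = -4/3 (F(S, O) = -3 + (1/3)*5 = -3 + 5/3 = -4/3)
T(D) = -16/3 (T(D) = -4 - 4/3 = -16/3)
k(c) = 1/(-16/3 + c) (k(c) = 1/(c - 16/3) = 1/(-16/3 + c))
d(w) = w**(3/2)
k(9)*d(0 - 4) = (3/(-16 + 3*9))*(0 - 4)**(3/2) = (3/(-16 + 27))*(-4)**(3/2) = (3/11)*(-8*I) = (3*(1/11))*(-8*I) = 3*(-8*I)/11 = -24*I/11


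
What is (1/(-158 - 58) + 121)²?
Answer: 683038225/46656 ≈ 14640.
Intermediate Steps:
(1/(-158 - 58) + 121)² = (1/(-216) + 121)² = (-1/216 + 121)² = (26135/216)² = 683038225/46656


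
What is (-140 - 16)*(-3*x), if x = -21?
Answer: -9828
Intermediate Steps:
(-140 - 16)*(-3*x) = (-140 - 16)*(-3*(-21)) = -156*63 = -9828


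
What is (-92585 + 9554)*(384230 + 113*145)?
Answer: -33263464065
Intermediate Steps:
(-92585 + 9554)*(384230 + 113*145) = -83031*(384230 + 16385) = -83031*400615 = -33263464065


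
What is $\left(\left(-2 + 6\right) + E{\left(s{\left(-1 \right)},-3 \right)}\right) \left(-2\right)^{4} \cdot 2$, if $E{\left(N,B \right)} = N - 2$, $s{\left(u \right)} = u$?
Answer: $32$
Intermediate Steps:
$E{\left(N,B \right)} = -2 + N$ ($E{\left(N,B \right)} = N - 2 = -2 + N$)
$\left(\left(-2 + 6\right) + E{\left(s{\left(-1 \right)},-3 \right)}\right) \left(-2\right)^{4} \cdot 2 = \left(\left(-2 + 6\right) - 3\right) \left(-2\right)^{4} \cdot 2 = \left(4 - 3\right) 16 \cdot 2 = 1 \cdot 16 \cdot 2 = 16 \cdot 2 = 32$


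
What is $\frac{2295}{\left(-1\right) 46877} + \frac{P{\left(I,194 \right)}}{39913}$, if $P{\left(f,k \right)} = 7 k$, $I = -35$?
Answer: $- \frac{27941369}{1871001701} \approx -0.014934$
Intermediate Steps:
$\frac{2295}{\left(-1\right) 46877} + \frac{P{\left(I,194 \right)}}{39913} = \frac{2295}{\left(-1\right) 46877} + \frac{7 \cdot 194}{39913} = \frac{2295}{-46877} + 1358 \cdot \frac{1}{39913} = 2295 \left(- \frac{1}{46877}\right) + \frac{1358}{39913} = - \frac{2295}{46877} + \frac{1358}{39913} = - \frac{27941369}{1871001701}$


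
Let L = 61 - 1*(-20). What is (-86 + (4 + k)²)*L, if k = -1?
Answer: -6237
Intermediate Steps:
L = 81 (L = 61 + 20 = 81)
(-86 + (4 + k)²)*L = (-86 + (4 - 1)²)*81 = (-86 + 3²)*81 = (-86 + 9)*81 = -77*81 = -6237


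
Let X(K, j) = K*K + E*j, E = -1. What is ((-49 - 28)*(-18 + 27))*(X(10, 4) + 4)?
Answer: -69300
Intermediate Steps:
X(K, j) = K**2 - j (X(K, j) = K*K - j = K**2 - j)
((-49 - 28)*(-18 + 27))*(X(10, 4) + 4) = ((-49 - 28)*(-18 + 27))*((10**2 - 1*4) + 4) = (-77*9)*((100 - 4) + 4) = -693*(96 + 4) = -693*100 = -69300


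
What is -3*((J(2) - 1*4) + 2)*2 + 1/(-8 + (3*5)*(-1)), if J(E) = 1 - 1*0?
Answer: 137/23 ≈ 5.9565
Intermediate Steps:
J(E) = 1 (J(E) = 1 + 0 = 1)
-3*((J(2) - 1*4) + 2)*2 + 1/(-8 + (3*5)*(-1)) = -3*((1 - 1*4) + 2)*2 + 1/(-8 + (3*5)*(-1)) = -3*((1 - 4) + 2)*2 + 1/(-8 + 15*(-1)) = -3*(-3 + 2)*2 + 1/(-8 - 15) = -(-3)*2 + 1/(-23) = -3*(-2) - 1/23 = 6 - 1/23 = 137/23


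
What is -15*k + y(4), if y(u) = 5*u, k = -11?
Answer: 185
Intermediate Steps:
-15*k + y(4) = -15*(-11) + 5*4 = 165 + 20 = 185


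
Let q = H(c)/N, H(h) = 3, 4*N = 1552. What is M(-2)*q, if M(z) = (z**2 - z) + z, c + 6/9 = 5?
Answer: 3/97 ≈ 0.030928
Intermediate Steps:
c = 13/3 (c = -2/3 + 5 = 13/3 ≈ 4.3333)
N = 388 (N = (1/4)*1552 = 388)
M(z) = z**2
q = 3/388 ≈ 0.0077320
M(-2)*q = (-2)**2*(3/388) = 4*(3/388) = 3/97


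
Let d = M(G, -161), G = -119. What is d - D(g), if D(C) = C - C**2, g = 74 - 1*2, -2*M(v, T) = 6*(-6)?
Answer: 5130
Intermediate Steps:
M(v, T) = 18 (M(v, T) = -3*(-6) = -1/2*(-36) = 18)
g = 72 (g = 74 - 2 = 72)
d = 18
d - D(g) = 18 - 72*(1 - 1*72) = 18 - 72*(1 - 72) = 18 - 72*(-71) = 18 - 1*(-5112) = 18 + 5112 = 5130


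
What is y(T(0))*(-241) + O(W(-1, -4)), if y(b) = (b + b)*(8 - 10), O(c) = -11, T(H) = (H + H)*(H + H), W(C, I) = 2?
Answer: -11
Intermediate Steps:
T(H) = 4*H² (T(H) = (2*H)*(2*H) = 4*H²)
y(b) = -4*b (y(b) = (2*b)*(-2) = -4*b)
y(T(0))*(-241) + O(W(-1, -4)) = -16*0²*(-241) - 11 = -16*0*(-241) - 11 = -4*0*(-241) - 11 = 0*(-241) - 11 = 0 - 11 = -11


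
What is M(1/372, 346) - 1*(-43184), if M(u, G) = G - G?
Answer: 43184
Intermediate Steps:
M(u, G) = 0
M(1/372, 346) - 1*(-43184) = 0 - 1*(-43184) = 0 + 43184 = 43184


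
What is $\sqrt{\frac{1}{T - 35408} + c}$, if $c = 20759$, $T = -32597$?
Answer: $\frac{\sqrt{96003732570970}}{68005} \approx 144.08$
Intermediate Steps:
$\sqrt{\frac{1}{T - 35408} + c} = \sqrt{\frac{1}{-32597 - 35408} + 20759} = \sqrt{\frac{1}{-68005} + 20759} = \sqrt{- \frac{1}{68005} + 20759} = \sqrt{\frac{1411715794}{68005}} = \frac{\sqrt{96003732570970}}{68005}$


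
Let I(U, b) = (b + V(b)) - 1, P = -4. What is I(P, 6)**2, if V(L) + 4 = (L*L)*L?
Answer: 47089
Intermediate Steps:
V(L) = -4 + L**3 (V(L) = -4 + (L*L)*L = -4 + L**2*L = -4 + L**3)
I(U, b) = -5 + b + b**3 (I(U, b) = (b + (-4 + b**3)) - 1 = (-4 + b + b**3) - 1 = -5 + b + b**3)
I(P, 6)**2 = (-5 + 6 + 6**3)**2 = (-5 + 6 + 216)**2 = 217**2 = 47089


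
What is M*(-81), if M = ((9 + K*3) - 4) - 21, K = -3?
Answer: 2025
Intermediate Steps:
M = -25 (M = ((9 - 3*3) - 4) - 21 = ((9 - 9) - 4) - 21 = (0 - 4) - 21 = -4 - 21 = -25)
M*(-81) = -25*(-81) = 2025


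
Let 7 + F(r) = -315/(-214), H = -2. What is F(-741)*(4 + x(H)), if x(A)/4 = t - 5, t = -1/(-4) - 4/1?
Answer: 36673/214 ≈ 171.37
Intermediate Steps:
F(r) = -1183/214 (F(r) = -7 - 315/(-214) = -7 - 315*(-1/214) = -7 + 315/214 = -1183/214)
t = -15/4 (t = -1*(-¼) - 4*1 = ¼ - 4 = -15/4 ≈ -3.7500)
x(A) = -35 (x(A) = 4*(-15/4 - 5) = 4*(-35/4) = -35)
F(-741)*(4 + x(H)) = -1183*(4 - 35)/214 = -1183/214*(-31) = 36673/214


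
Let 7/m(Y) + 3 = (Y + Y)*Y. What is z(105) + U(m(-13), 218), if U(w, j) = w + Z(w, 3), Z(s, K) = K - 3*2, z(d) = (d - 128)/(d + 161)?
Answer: -273173/89110 ≈ -3.0656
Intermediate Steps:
m(Y) = 7/(-3 + 2*Y²) (m(Y) = 7/(-3 + (Y + Y)*Y) = 7/(-3 + (2*Y)*Y) = 7/(-3 + 2*Y²))
z(d) = (-128 + d)/(161 + d)
Z(s, K) = -6 + K (Z(s, K) = K - 6 = -6 + K)
U(w, j) = -3 + w (U(w, j) = w + (-6 + 3) = w - 3 = -3 + w)
z(105) + U(m(-13), 218) = (-128 + 105)/(161 + 105) + (-3 + 7/(-3 + 2*(-13)²)) = -23/266 + (-3 + 7/(-3 + 2*169)) = (1/266)*(-23) + (-3 + 7/(-3 + 338)) = -23/266 + (-3 + 7/335) = -23/266 - 998/335 = -273173/89110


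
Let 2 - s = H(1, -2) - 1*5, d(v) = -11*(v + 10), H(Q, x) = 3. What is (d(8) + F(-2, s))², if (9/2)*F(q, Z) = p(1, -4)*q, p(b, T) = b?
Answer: 3189796/81 ≈ 39380.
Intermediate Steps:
d(v) = -110 - 11*v (d(v) = -11*(10 + v) = -110 - 11*v)
s = 4 (s = 2 - (3 - 1*5) = 2 - (3 - 5) = 2 - 1*(-2) = 2 + 2 = 4)
F(q, Z) = 2*q/9 (F(q, Z) = 2*(1*q)/9 = 2*q/9)
(d(8) + F(-2, s))² = ((-110 - 11*8) + (2/9)*(-2))² = ((-110 - 88) - 4/9)² = (-198 - 4/9)² = (-1786/9)² = 3189796/81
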